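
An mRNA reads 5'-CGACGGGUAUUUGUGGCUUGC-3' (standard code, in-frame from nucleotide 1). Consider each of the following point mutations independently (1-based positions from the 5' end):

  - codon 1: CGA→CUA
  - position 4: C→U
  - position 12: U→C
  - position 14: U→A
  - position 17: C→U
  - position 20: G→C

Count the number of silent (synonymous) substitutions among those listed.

Codon 1: CGA (Arg) → CUA (Leu) — missense.
Codon 2: CGG (Arg) → UGG (Trp) — missense.
Codon 4: UUU (Phe) → UUC (Phe) — synonymous.
Codon 5: GUG (Val) → GAG (Glu) — missense.
Codon 6: GCU (Ala) → GUU (Val) — missense.
Codon 7: UGC (Cys) → UCC (Ser) — missense.
Synonymous: 1 of 6.

1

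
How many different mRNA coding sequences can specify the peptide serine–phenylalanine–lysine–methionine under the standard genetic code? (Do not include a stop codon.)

Ser: 6 codons.
Phe: 2 codons.
Lys: 2 codons.
Met: 1 codon.
6 × 2 × 2 × 1 = 24.

24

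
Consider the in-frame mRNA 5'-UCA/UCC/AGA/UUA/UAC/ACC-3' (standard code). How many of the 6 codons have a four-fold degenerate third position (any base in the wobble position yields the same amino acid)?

Codon 1 UCA (Ser): third position 4-fold.
Codon 2 UCC (Ser): third position 4-fold.
Codon 3 AGA (Arg): third position 2-fold.
Codon 4 UUA (Leu): third position 2-fold.
Codon 5 UAC (Tyr): third position 2-fold.
Codon 6 ACC (Thr): third position 4-fold.
Four-fold degenerate third positions: 3.

3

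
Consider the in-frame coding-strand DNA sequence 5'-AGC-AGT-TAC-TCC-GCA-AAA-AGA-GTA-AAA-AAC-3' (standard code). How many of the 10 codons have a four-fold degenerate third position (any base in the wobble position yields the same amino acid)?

3

Codon 1 AGC (Ser): third position 2-fold.
Codon 2 AGT (Ser): third position 2-fold.
Codon 3 TAC (Tyr): third position 2-fold.
Codon 4 TCC (Ser): third position 4-fold.
Codon 5 GCA (Ala): third position 4-fold.
Codon 6 AAA (Lys): third position 2-fold.
Codon 7 AGA (Arg): third position 2-fold.
Codon 8 GTA (Val): third position 4-fold.
Codon 9 AAA (Lys): third position 2-fold.
Codon 10 AAC (Asn): third position 2-fold.
Four-fold degenerate third positions: 3.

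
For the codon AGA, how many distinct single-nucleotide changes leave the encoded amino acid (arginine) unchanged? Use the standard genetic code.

Position 1: CGA → 1 synonymous.
Position 2: none → 0 synonymous.
Position 3: AGG → 1 synonymous.
Total: 1 + 0 + 1 = 2.

2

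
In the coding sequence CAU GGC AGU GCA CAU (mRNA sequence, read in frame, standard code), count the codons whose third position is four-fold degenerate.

2

Codon 1 CAU (His): third position 2-fold.
Codon 2 GGC (Gly): third position 4-fold.
Codon 3 AGU (Ser): third position 2-fold.
Codon 4 GCA (Ala): third position 4-fold.
Codon 5 CAU (His): third position 2-fold.
Four-fold degenerate third positions: 2.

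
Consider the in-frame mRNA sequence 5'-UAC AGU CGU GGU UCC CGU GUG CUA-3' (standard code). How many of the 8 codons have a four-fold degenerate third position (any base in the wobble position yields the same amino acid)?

Codon 1 UAC (Tyr): third position 2-fold.
Codon 2 AGU (Ser): third position 2-fold.
Codon 3 CGU (Arg): third position 4-fold.
Codon 4 GGU (Gly): third position 4-fold.
Codon 5 UCC (Ser): third position 4-fold.
Codon 6 CGU (Arg): third position 4-fold.
Codon 7 GUG (Val): third position 4-fold.
Codon 8 CUA (Leu): third position 4-fold.
Four-fold degenerate third positions: 6.

6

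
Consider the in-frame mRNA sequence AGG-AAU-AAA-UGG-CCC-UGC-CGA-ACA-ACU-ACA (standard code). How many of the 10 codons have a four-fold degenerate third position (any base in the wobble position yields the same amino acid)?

Codon 1 AGG (Arg): third position 2-fold.
Codon 2 AAU (Asn): third position 2-fold.
Codon 3 AAA (Lys): third position 2-fold.
Codon 4 UGG (Trp): third position 1-fold.
Codon 5 CCC (Pro): third position 4-fold.
Codon 6 UGC (Cys): third position 2-fold.
Codon 7 CGA (Arg): third position 4-fold.
Codon 8 ACA (Thr): third position 4-fold.
Codon 9 ACU (Thr): third position 4-fold.
Codon 10 ACA (Thr): third position 4-fold.
Four-fold degenerate third positions: 5.

5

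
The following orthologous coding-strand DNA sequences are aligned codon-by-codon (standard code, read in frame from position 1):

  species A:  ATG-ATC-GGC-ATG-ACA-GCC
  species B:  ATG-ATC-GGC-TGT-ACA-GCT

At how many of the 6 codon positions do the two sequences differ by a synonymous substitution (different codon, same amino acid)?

Codon 1: ATG Met / ATG Met — identical.
Codon 2: ATC Ile / ATC Ile — identical.
Codon 3: GGC Gly / GGC Gly — identical.
Codon 4: ATG Met / TGT Cys — nonsynonymous.
Codon 5: ACA Thr / ACA Thr — identical.
Codon 6: GCC Ala / GCT Ala — synonymous.
Synonymous differences: 1.

1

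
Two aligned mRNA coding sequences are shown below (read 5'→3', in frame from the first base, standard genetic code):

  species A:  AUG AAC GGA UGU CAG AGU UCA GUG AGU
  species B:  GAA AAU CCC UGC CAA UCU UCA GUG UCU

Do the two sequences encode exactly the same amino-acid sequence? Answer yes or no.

no

Codon 1: AUG Met / GAA Glu — nonsynonymous.
Codon 2: AAC Asn / AAU Asn — synonymous.
Codon 3: GGA Gly / CCC Pro — nonsynonymous.
Codon 4: UGU Cys / UGC Cys — synonymous.
Codon 5: CAG Gln / CAA Gln — synonymous.
Codon 6: AGU Ser / UCU Ser — synonymous.
Codon 7: UCA Ser / UCA Ser — identical.
Codon 8: GUG Val / GUG Val — identical.
Codon 9: AGU Ser / UCU Ser — synonymous.
Nonsynonymous differences: 2 → different protein.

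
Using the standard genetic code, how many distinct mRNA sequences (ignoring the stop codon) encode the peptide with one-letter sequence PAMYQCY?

256

Pro: 4 codons.
Ala: 4 codons.
Met: 1 codon.
Tyr: 2 codons.
Gln: 2 codons.
Cys: 2 codons.
Tyr: 2 codons.
4 × 4 × 1 × 2 × 2 × 2 × 2 = 256.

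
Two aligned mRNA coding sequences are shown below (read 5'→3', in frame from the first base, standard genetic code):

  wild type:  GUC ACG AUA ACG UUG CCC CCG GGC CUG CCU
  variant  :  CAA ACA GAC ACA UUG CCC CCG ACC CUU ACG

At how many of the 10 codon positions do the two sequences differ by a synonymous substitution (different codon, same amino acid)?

3

Codon 1: GUC Val / CAA Gln — nonsynonymous.
Codon 2: ACG Thr / ACA Thr — synonymous.
Codon 3: AUA Ile / GAC Asp — nonsynonymous.
Codon 4: ACG Thr / ACA Thr — synonymous.
Codon 5: UUG Leu / UUG Leu — identical.
Codon 6: CCC Pro / CCC Pro — identical.
Codon 7: CCG Pro / CCG Pro — identical.
Codon 8: GGC Gly / ACC Thr — nonsynonymous.
Codon 9: CUG Leu / CUU Leu — synonymous.
Codon 10: CCU Pro / ACG Thr — nonsynonymous.
Synonymous differences: 3.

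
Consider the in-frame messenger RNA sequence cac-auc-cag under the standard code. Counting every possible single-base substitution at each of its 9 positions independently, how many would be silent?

4

Codon 1 (CAC, His): 1 synonymous substitution.
Codon 2 (AUC, Ile): 2 synonymous substitutions.
Codon 3 (CAG, Gln): 1 synonymous substitution.
Total: 1 + 2 + 1 = 4.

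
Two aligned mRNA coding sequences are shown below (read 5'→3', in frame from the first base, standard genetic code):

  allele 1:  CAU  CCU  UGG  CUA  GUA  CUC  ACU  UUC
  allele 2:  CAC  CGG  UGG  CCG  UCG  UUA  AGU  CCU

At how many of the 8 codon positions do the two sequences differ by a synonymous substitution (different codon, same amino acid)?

2

Codon 1: CAU His / CAC His — synonymous.
Codon 2: CCU Pro / CGG Arg — nonsynonymous.
Codon 3: UGG Trp / UGG Trp — identical.
Codon 4: CUA Leu / CCG Pro — nonsynonymous.
Codon 5: GUA Val / UCG Ser — nonsynonymous.
Codon 6: CUC Leu / UUA Leu — synonymous.
Codon 7: ACU Thr / AGU Ser — nonsynonymous.
Codon 8: UUC Phe / CCU Pro — nonsynonymous.
Synonymous differences: 2.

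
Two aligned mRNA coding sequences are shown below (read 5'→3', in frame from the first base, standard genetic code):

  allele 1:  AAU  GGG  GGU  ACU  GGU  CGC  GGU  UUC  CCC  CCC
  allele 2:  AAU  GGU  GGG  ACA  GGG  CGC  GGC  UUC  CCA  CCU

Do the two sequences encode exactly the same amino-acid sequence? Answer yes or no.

yes

Codon 1: AAU Asn / AAU Asn — identical.
Codon 2: GGG Gly / GGU Gly — synonymous.
Codon 3: GGU Gly / GGG Gly — synonymous.
Codon 4: ACU Thr / ACA Thr — synonymous.
Codon 5: GGU Gly / GGG Gly — synonymous.
Codon 6: CGC Arg / CGC Arg — identical.
Codon 7: GGU Gly / GGC Gly — synonymous.
Codon 8: UUC Phe / UUC Phe — identical.
Codon 9: CCC Pro / CCA Pro — synonymous.
Codon 10: CCC Pro / CCU Pro — synonymous.
Nonsynonymous differences: 0 → same protein.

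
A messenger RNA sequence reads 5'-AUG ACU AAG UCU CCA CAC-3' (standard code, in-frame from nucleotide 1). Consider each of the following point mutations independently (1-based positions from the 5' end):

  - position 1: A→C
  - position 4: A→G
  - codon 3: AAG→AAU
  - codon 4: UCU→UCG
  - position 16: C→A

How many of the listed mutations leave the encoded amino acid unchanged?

Codon 1: AUG (Met) → CUG (Leu) — missense.
Codon 2: ACU (Thr) → GCU (Ala) — missense.
Codon 3: AAG (Lys) → AAU (Asn) — missense.
Codon 4: UCU (Ser) → UCG (Ser) — synonymous.
Codon 6: CAC (His) → AAC (Asn) — missense.
Synonymous: 1 of 5.

1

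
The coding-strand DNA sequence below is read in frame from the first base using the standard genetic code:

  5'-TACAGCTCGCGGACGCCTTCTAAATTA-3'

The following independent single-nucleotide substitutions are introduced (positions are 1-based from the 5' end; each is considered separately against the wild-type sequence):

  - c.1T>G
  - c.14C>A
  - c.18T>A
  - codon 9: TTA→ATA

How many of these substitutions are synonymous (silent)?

Codon 1: TAC (Tyr) → GAC (Asp) — missense.
Codon 5: ACG (Thr) → AAG (Lys) — missense.
Codon 6: CCT (Pro) → CCA (Pro) — synonymous.
Codon 9: TTA (Leu) → ATA (Ile) — missense.
Synonymous: 1 of 4.

1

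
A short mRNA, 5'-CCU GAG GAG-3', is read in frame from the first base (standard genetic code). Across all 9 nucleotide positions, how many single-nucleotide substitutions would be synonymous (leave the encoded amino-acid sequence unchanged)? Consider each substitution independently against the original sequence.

5

Codon 1 (CCU, Pro): 3 synonymous substitutions.
Codon 2 (GAG, Glu): 1 synonymous substitution.
Codon 3 (GAG, Glu): 1 synonymous substitution.
Total: 3 + 1 + 1 = 5.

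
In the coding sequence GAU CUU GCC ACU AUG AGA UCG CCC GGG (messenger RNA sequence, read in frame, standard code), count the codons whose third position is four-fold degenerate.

6

Codon 1 GAU (Asp): third position 2-fold.
Codon 2 CUU (Leu): third position 4-fold.
Codon 3 GCC (Ala): third position 4-fold.
Codon 4 ACU (Thr): third position 4-fold.
Codon 5 AUG (Met): third position 1-fold.
Codon 6 AGA (Arg): third position 2-fold.
Codon 7 UCG (Ser): third position 4-fold.
Codon 8 CCC (Pro): third position 4-fold.
Codon 9 GGG (Gly): third position 4-fold.
Four-fold degenerate third positions: 6.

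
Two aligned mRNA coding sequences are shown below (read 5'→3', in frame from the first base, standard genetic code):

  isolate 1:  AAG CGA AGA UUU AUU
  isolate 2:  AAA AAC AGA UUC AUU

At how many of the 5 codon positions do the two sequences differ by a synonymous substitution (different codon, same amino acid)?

Codon 1: AAG Lys / AAA Lys — synonymous.
Codon 2: CGA Arg / AAC Asn — nonsynonymous.
Codon 3: AGA Arg / AGA Arg — identical.
Codon 4: UUU Phe / UUC Phe — synonymous.
Codon 5: AUU Ile / AUU Ile — identical.
Synonymous differences: 2.

2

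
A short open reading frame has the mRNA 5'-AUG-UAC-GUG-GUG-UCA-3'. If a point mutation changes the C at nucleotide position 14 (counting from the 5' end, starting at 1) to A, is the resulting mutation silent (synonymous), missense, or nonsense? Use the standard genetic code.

nonsense

Position 14 falls in codon 5: UCA → Ser.
After the substitution the codon is UAA → Stop.
The new codon is a stop codon, so this is a nonsense mutation.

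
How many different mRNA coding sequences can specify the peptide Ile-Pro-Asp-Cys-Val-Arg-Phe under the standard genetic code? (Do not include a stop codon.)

2304

Ile: 3 codons.
Pro: 4 codons.
Asp: 2 codons.
Cys: 2 codons.
Val: 4 codons.
Arg: 6 codons.
Phe: 2 codons.
3 × 4 × 2 × 2 × 4 × 6 × 2 = 2304.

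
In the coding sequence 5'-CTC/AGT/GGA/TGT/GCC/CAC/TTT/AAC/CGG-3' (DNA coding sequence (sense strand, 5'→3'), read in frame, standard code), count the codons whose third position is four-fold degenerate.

Codon 1 CTC (Leu): third position 4-fold.
Codon 2 AGT (Ser): third position 2-fold.
Codon 3 GGA (Gly): third position 4-fold.
Codon 4 TGT (Cys): third position 2-fold.
Codon 5 GCC (Ala): third position 4-fold.
Codon 6 CAC (His): third position 2-fold.
Codon 7 TTT (Phe): third position 2-fold.
Codon 8 AAC (Asn): third position 2-fold.
Codon 9 CGG (Arg): third position 4-fold.
Four-fold degenerate third positions: 4.

4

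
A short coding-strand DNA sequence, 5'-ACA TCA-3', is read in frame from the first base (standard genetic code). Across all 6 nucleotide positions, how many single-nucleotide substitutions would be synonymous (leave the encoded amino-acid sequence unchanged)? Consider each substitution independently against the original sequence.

Codon 1 (ACA, Thr): 3 synonymous substitutions.
Codon 2 (TCA, Ser): 3 synonymous substitutions.
Total: 3 + 3 = 6.

6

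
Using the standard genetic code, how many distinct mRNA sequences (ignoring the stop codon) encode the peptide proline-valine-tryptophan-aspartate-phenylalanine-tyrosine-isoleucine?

384

Pro: 4 codons.
Val: 4 codons.
Trp: 1 codon.
Asp: 2 codons.
Phe: 2 codons.
Tyr: 2 codons.
Ile: 3 codons.
4 × 4 × 1 × 2 × 2 × 2 × 3 = 384.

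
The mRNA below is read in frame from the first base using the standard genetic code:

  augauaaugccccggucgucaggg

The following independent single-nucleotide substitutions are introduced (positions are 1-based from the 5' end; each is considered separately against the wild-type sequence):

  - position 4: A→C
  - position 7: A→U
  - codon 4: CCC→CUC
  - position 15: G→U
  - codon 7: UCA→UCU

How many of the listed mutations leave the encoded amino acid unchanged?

Codon 2: AUA (Ile) → CUA (Leu) — missense.
Codon 3: AUG (Met) → UUG (Leu) — missense.
Codon 4: CCC (Pro) → CUC (Leu) — missense.
Codon 5: CGG (Arg) → CGU (Arg) — synonymous.
Codon 7: UCA (Ser) → UCU (Ser) — synonymous.
Synonymous: 2 of 5.

2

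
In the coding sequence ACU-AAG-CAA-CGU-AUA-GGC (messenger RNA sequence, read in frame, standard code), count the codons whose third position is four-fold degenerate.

Codon 1 ACU (Thr): third position 4-fold.
Codon 2 AAG (Lys): third position 2-fold.
Codon 3 CAA (Gln): third position 2-fold.
Codon 4 CGU (Arg): third position 4-fold.
Codon 5 AUA (Ile): third position 3-fold.
Codon 6 GGC (Gly): third position 4-fold.
Four-fold degenerate third positions: 3.

3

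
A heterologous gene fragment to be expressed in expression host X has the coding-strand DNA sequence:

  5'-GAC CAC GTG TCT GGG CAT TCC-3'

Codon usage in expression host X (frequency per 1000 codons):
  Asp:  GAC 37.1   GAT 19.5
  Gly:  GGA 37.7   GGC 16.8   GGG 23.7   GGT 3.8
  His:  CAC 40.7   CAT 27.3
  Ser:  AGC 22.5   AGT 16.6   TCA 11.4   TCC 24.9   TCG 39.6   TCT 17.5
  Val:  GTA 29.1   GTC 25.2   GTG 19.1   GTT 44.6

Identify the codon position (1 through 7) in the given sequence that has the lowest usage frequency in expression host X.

4

Codon 1 GAC (Asp): 37.1 per 1000.
Codon 2 CAC (His): 40.7 per 1000.
Codon 3 GTG (Val): 19.1 per 1000.
Codon 4 TCT (Ser): 17.5 per 1000.
Codon 5 GGG (Gly): 23.7 per 1000.
Codon 6 CAT (His): 27.3 per 1000.
Codon 7 TCC (Ser): 24.9 per 1000.
Lowest frequency is 17.5 at codon 4.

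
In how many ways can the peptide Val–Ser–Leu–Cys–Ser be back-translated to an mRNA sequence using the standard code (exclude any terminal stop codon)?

1728

Val: 4 codons.
Ser: 6 codons.
Leu: 6 codons.
Cys: 2 codons.
Ser: 6 codons.
4 × 6 × 6 × 2 × 6 = 1728.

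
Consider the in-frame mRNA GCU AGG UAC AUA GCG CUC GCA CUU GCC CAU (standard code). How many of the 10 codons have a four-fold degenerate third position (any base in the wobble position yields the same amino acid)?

6

Codon 1 GCU (Ala): third position 4-fold.
Codon 2 AGG (Arg): third position 2-fold.
Codon 3 UAC (Tyr): third position 2-fold.
Codon 4 AUA (Ile): third position 3-fold.
Codon 5 GCG (Ala): third position 4-fold.
Codon 6 CUC (Leu): third position 4-fold.
Codon 7 GCA (Ala): third position 4-fold.
Codon 8 CUU (Leu): third position 4-fold.
Codon 9 GCC (Ala): third position 4-fold.
Codon 10 CAU (His): third position 2-fold.
Four-fold degenerate third positions: 6.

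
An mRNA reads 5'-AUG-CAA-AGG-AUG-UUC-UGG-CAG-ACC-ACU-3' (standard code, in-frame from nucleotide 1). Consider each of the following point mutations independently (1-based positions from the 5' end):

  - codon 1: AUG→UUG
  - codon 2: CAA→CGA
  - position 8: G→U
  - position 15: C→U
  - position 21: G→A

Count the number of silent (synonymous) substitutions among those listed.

2

Codon 1: AUG (Met) → UUG (Leu) — missense.
Codon 2: CAA (Gln) → CGA (Arg) — missense.
Codon 3: AGG (Arg) → AUG (Met) — missense.
Codon 5: UUC (Phe) → UUU (Phe) — synonymous.
Codon 7: CAG (Gln) → CAA (Gln) — synonymous.
Synonymous: 2 of 5.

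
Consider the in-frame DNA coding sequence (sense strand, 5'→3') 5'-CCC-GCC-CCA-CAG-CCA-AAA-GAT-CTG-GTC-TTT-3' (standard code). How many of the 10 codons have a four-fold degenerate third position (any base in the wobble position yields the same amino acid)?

6

Codon 1 CCC (Pro): third position 4-fold.
Codon 2 GCC (Ala): third position 4-fold.
Codon 3 CCA (Pro): third position 4-fold.
Codon 4 CAG (Gln): third position 2-fold.
Codon 5 CCA (Pro): third position 4-fold.
Codon 6 AAA (Lys): third position 2-fold.
Codon 7 GAT (Asp): third position 2-fold.
Codon 8 CTG (Leu): third position 4-fold.
Codon 9 GTC (Val): third position 4-fold.
Codon 10 TTT (Phe): third position 2-fold.
Four-fold degenerate third positions: 6.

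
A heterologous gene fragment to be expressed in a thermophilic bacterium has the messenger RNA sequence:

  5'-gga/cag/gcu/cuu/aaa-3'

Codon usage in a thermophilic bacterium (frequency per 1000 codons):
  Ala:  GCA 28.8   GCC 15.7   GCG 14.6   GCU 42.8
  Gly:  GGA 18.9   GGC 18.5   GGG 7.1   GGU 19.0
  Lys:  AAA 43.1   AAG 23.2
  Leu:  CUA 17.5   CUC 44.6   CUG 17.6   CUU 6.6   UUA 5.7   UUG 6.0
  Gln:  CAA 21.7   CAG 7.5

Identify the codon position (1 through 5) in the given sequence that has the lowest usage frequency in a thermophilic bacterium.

Codon 1 GGA (Gly): 18.9 per 1000.
Codon 2 CAG (Gln): 7.5 per 1000.
Codon 3 GCU (Ala): 42.8 per 1000.
Codon 4 CUU (Leu): 6.6 per 1000.
Codon 5 AAA (Lys): 43.1 per 1000.
Lowest frequency is 6.6 at codon 4.

4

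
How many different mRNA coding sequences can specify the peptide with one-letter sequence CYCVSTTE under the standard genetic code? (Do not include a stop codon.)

6144

Cys: 2 codons.
Tyr: 2 codons.
Cys: 2 codons.
Val: 4 codons.
Ser: 6 codons.
Thr: 4 codons.
Thr: 4 codons.
Glu: 2 codons.
2 × 2 × 2 × 4 × 6 × 4 × 4 × 2 = 6144.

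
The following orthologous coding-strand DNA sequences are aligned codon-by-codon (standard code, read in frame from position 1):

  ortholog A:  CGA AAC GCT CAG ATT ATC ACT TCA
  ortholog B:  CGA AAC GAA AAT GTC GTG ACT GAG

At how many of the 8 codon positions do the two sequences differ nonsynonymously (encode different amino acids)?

5

Codon 1: CGA Arg / CGA Arg — identical.
Codon 2: AAC Asn / AAC Asn — identical.
Codon 3: GCT Ala / GAA Glu — nonsynonymous.
Codon 4: CAG Gln / AAT Asn — nonsynonymous.
Codon 5: ATT Ile / GTC Val — nonsynonymous.
Codon 6: ATC Ile / GTG Val — nonsynonymous.
Codon 7: ACT Thr / ACT Thr — identical.
Codon 8: TCA Ser / GAG Glu — nonsynonymous.
Nonsynonymous differences: 5.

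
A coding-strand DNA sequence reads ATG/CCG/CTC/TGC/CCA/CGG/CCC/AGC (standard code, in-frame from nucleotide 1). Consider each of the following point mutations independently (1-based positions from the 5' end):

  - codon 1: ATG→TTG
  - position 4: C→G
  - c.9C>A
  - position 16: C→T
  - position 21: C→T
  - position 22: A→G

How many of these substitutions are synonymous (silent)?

2

Codon 1: ATG (Met) → TTG (Leu) — missense.
Codon 2: CCG (Pro) → GCG (Ala) — missense.
Codon 3: CTC (Leu) → CTA (Leu) — synonymous.
Codon 6: CGG (Arg) → TGG (Trp) — missense.
Codon 7: CCC (Pro) → CCT (Pro) — synonymous.
Codon 8: AGC (Ser) → GGC (Gly) — missense.
Synonymous: 2 of 6.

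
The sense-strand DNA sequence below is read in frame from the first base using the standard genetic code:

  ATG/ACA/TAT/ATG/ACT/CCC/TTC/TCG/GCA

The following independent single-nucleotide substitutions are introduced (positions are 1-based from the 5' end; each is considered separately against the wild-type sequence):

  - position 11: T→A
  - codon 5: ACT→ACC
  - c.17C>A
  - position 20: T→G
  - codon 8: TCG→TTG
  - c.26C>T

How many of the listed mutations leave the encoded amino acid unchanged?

Codon 4: ATG (Met) → AAG (Lys) — missense.
Codon 5: ACT (Thr) → ACC (Thr) — synonymous.
Codon 6: CCC (Pro) → CAC (His) — missense.
Codon 7: TTC (Phe) → TGC (Cys) — missense.
Codon 8: TCG (Ser) → TTG (Leu) — missense.
Codon 9: GCA (Ala) → GTA (Val) — missense.
Synonymous: 1 of 6.

1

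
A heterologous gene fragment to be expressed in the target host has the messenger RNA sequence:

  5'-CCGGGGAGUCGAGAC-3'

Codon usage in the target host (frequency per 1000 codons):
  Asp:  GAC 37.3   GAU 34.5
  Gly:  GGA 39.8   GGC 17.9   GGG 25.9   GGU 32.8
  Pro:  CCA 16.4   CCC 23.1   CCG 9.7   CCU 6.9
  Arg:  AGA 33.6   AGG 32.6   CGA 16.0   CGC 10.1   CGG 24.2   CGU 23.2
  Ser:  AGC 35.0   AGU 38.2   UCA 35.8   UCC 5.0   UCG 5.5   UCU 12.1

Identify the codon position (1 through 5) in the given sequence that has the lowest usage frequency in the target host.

Codon 1 CCG (Pro): 9.7 per 1000.
Codon 2 GGG (Gly): 25.9 per 1000.
Codon 3 AGU (Ser): 38.2 per 1000.
Codon 4 CGA (Arg): 16.0 per 1000.
Codon 5 GAC (Asp): 37.3 per 1000.
Lowest frequency is 9.7 at codon 1.

1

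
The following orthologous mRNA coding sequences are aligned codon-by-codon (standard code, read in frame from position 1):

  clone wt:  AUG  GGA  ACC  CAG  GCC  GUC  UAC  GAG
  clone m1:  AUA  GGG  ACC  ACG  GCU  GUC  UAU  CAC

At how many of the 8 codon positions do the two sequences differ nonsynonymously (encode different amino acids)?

3

Codon 1: AUG Met / AUA Ile — nonsynonymous.
Codon 2: GGA Gly / GGG Gly — synonymous.
Codon 3: ACC Thr / ACC Thr — identical.
Codon 4: CAG Gln / ACG Thr — nonsynonymous.
Codon 5: GCC Ala / GCU Ala — synonymous.
Codon 6: GUC Val / GUC Val — identical.
Codon 7: UAC Tyr / UAU Tyr — synonymous.
Codon 8: GAG Glu / CAC His — nonsynonymous.
Nonsynonymous differences: 3.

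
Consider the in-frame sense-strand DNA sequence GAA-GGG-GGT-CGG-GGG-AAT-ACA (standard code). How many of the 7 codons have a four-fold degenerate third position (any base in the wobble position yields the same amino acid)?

5

Codon 1 GAA (Glu): third position 2-fold.
Codon 2 GGG (Gly): third position 4-fold.
Codon 3 GGT (Gly): third position 4-fold.
Codon 4 CGG (Arg): third position 4-fold.
Codon 5 GGG (Gly): third position 4-fold.
Codon 6 AAT (Asn): third position 2-fold.
Codon 7 ACA (Thr): third position 4-fold.
Four-fold degenerate third positions: 5.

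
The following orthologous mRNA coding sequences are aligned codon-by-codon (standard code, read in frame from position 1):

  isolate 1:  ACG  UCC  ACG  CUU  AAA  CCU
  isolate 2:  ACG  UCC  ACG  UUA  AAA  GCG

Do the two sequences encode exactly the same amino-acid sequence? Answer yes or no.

Codon 1: ACG Thr / ACG Thr — identical.
Codon 2: UCC Ser / UCC Ser — identical.
Codon 3: ACG Thr / ACG Thr — identical.
Codon 4: CUU Leu / UUA Leu — synonymous.
Codon 5: AAA Lys / AAA Lys — identical.
Codon 6: CCU Pro / GCG Ala — nonsynonymous.
Nonsynonymous differences: 1 → different protein.

no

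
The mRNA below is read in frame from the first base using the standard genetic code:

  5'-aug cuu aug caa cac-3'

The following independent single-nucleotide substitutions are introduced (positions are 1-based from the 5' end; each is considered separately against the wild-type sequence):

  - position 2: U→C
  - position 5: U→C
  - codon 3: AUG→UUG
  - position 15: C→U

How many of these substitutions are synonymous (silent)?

1

Codon 1: AUG (Met) → ACG (Thr) — missense.
Codon 2: CUU (Leu) → CCU (Pro) — missense.
Codon 3: AUG (Met) → UUG (Leu) — missense.
Codon 5: CAC (His) → CAU (His) — synonymous.
Synonymous: 1 of 4.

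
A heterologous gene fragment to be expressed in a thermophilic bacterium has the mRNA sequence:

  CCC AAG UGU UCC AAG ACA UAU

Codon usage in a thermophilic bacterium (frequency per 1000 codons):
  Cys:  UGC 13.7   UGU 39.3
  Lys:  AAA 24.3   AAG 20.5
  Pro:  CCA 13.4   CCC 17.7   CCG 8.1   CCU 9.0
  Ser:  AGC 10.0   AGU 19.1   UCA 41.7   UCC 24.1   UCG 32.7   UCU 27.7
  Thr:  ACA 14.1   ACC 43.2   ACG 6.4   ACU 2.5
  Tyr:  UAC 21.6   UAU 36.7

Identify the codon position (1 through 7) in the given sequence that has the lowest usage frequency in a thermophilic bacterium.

6

Codon 1 CCC (Pro): 17.7 per 1000.
Codon 2 AAG (Lys): 20.5 per 1000.
Codon 3 UGU (Cys): 39.3 per 1000.
Codon 4 UCC (Ser): 24.1 per 1000.
Codon 5 AAG (Lys): 20.5 per 1000.
Codon 6 ACA (Thr): 14.1 per 1000.
Codon 7 UAU (Tyr): 36.7 per 1000.
Lowest frequency is 14.1 at codon 6.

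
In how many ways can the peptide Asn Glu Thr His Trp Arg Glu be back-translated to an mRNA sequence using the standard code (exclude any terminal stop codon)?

Asn: 2 codons.
Glu: 2 codons.
Thr: 4 codons.
His: 2 codons.
Trp: 1 codon.
Arg: 6 codons.
Glu: 2 codons.
2 × 2 × 4 × 2 × 1 × 6 × 2 = 384.

384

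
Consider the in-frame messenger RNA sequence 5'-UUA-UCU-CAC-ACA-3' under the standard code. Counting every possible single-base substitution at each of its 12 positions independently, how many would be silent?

Codon 1 (UUA, Leu): 2 synonymous substitutions.
Codon 2 (UCU, Ser): 3 synonymous substitutions.
Codon 3 (CAC, His): 1 synonymous substitution.
Codon 4 (ACA, Thr): 3 synonymous substitutions.
Total: 2 + 3 + 1 + 3 = 9.

9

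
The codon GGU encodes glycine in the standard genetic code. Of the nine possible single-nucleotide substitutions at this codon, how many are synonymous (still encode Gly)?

Position 1: none → 0 synonymous.
Position 2: none → 0 synonymous.
Position 3: GGC, GGA, GGG → 3 synonymous.
Total: 0 + 0 + 3 = 3.

3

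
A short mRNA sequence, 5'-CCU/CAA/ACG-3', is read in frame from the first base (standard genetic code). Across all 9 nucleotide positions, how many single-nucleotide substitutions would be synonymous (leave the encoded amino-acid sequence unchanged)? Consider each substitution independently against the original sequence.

Codon 1 (CCU, Pro): 3 synonymous substitutions.
Codon 2 (CAA, Gln): 1 synonymous substitution.
Codon 3 (ACG, Thr): 3 synonymous substitutions.
Total: 3 + 1 + 3 = 7.

7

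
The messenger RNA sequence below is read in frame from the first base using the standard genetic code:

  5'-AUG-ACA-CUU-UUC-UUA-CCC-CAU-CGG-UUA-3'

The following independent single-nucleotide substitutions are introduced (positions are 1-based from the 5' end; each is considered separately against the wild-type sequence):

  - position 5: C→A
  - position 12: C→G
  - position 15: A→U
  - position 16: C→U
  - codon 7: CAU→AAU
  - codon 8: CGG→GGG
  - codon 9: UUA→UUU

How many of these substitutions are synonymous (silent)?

Codon 2: ACA (Thr) → AAA (Lys) — missense.
Codon 4: UUC (Phe) → UUG (Leu) — missense.
Codon 5: UUA (Leu) → UUU (Phe) — missense.
Codon 6: CCC (Pro) → UCC (Ser) — missense.
Codon 7: CAU (His) → AAU (Asn) — missense.
Codon 8: CGG (Arg) → GGG (Gly) — missense.
Codon 9: UUA (Leu) → UUU (Phe) — missense.
Synonymous: 0 of 7.

0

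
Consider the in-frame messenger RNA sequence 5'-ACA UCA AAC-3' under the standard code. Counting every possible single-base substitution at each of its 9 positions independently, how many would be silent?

7

Codon 1 (ACA, Thr): 3 synonymous substitutions.
Codon 2 (UCA, Ser): 3 synonymous substitutions.
Codon 3 (AAC, Asn): 1 synonymous substitution.
Total: 3 + 3 + 1 = 7.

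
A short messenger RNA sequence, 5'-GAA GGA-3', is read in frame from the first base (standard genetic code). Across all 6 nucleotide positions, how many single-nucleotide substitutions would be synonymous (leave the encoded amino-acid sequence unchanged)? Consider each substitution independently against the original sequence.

4

Codon 1 (GAA, Glu): 1 synonymous substitution.
Codon 2 (GGA, Gly): 3 synonymous substitutions.
Total: 1 + 3 = 4.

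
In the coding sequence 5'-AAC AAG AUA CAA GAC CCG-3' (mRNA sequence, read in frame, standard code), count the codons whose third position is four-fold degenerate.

Codon 1 AAC (Asn): third position 2-fold.
Codon 2 AAG (Lys): third position 2-fold.
Codon 3 AUA (Ile): third position 3-fold.
Codon 4 CAA (Gln): third position 2-fold.
Codon 5 GAC (Asp): third position 2-fold.
Codon 6 CCG (Pro): third position 4-fold.
Four-fold degenerate third positions: 1.

1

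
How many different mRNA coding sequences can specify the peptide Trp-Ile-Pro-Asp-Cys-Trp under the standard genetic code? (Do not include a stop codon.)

48

Trp: 1 codon.
Ile: 3 codons.
Pro: 4 codons.
Asp: 2 codons.
Cys: 2 codons.
Trp: 1 codon.
1 × 3 × 4 × 2 × 2 × 1 = 48.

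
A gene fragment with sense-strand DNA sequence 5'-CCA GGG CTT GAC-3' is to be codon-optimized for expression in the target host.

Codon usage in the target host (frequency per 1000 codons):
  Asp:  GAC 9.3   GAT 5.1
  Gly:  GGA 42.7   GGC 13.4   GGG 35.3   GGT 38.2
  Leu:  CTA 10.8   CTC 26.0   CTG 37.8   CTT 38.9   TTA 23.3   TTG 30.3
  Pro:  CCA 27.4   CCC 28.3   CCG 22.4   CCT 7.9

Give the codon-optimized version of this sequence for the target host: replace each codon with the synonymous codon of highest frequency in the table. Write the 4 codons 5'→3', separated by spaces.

Codon 1 (Pro): best is CCC at 28.3.
Codon 2 (Gly): best is GGA at 42.7.
Codon 3 (Leu): best is CTT at 38.9.
Codon 4 (Asp): best is GAC at 9.3.

CCC GGA CTT GAC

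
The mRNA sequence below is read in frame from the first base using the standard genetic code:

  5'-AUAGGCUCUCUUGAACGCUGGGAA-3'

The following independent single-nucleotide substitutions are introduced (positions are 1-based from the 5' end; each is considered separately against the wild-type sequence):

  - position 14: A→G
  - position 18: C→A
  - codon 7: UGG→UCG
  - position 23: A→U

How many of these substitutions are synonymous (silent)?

1

Codon 5: GAA (Glu) → GGA (Gly) — missense.
Codon 6: CGC (Arg) → CGA (Arg) — synonymous.
Codon 7: UGG (Trp) → UCG (Ser) — missense.
Codon 8: GAA (Glu) → GUA (Val) — missense.
Synonymous: 1 of 4.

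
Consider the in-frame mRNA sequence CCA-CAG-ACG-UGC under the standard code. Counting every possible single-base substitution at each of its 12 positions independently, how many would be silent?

Codon 1 (CCA, Pro): 3 synonymous substitutions.
Codon 2 (CAG, Gln): 1 synonymous substitution.
Codon 3 (ACG, Thr): 3 synonymous substitutions.
Codon 4 (UGC, Cys): 1 synonymous substitution.
Total: 3 + 1 + 3 + 1 = 8.

8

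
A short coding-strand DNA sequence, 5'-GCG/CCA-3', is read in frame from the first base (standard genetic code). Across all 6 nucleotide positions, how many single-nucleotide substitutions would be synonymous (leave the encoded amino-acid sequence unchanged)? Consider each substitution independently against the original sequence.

Codon 1 (GCG, Ala): 3 synonymous substitutions.
Codon 2 (CCA, Pro): 3 synonymous substitutions.
Total: 3 + 3 = 6.

6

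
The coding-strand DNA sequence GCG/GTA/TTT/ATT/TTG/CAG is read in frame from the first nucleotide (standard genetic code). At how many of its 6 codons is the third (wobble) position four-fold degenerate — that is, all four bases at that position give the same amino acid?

Codon 1 GCG (Ala): third position 4-fold.
Codon 2 GTA (Val): third position 4-fold.
Codon 3 TTT (Phe): third position 2-fold.
Codon 4 ATT (Ile): third position 3-fold.
Codon 5 TTG (Leu): third position 2-fold.
Codon 6 CAG (Gln): third position 2-fold.
Four-fold degenerate third positions: 2.

2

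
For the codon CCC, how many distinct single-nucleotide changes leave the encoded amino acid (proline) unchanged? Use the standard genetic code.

Position 1: none → 0 synonymous.
Position 2: none → 0 synonymous.
Position 3: CCT, CCA, CCG → 3 synonymous.
Total: 0 + 0 + 3 = 3.

3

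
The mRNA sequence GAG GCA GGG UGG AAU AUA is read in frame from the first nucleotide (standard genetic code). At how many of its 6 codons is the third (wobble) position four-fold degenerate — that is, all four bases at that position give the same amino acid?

2

Codon 1 GAG (Glu): third position 2-fold.
Codon 2 GCA (Ala): third position 4-fold.
Codon 3 GGG (Gly): third position 4-fold.
Codon 4 UGG (Trp): third position 1-fold.
Codon 5 AAU (Asn): third position 2-fold.
Codon 6 AUA (Ile): third position 3-fold.
Four-fold degenerate third positions: 2.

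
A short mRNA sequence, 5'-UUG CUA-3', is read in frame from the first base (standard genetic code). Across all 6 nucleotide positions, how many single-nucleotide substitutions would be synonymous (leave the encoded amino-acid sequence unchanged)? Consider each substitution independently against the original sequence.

6

Codon 1 (UUG, Leu): 2 synonymous substitutions.
Codon 2 (CUA, Leu): 4 synonymous substitutions.
Total: 2 + 4 = 6.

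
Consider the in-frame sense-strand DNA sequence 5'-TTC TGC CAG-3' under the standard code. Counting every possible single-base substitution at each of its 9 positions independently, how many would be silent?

Codon 1 (TTC, Phe): 1 synonymous substitution.
Codon 2 (TGC, Cys): 1 synonymous substitution.
Codon 3 (CAG, Gln): 1 synonymous substitution.
Total: 1 + 1 + 1 = 3.

3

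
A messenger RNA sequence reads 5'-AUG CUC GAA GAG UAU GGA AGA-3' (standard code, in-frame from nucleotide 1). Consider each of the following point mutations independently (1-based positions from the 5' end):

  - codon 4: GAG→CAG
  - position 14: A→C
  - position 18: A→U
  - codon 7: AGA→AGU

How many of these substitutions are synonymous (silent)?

1

Codon 4: GAG (Glu) → CAG (Gln) — missense.
Codon 5: UAU (Tyr) → UCU (Ser) — missense.
Codon 6: GGA (Gly) → GGU (Gly) — synonymous.
Codon 7: AGA (Arg) → AGU (Ser) — missense.
Synonymous: 1 of 4.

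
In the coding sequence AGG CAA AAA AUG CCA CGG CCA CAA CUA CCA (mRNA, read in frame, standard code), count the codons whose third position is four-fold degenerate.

5

Codon 1 AGG (Arg): third position 2-fold.
Codon 2 CAA (Gln): third position 2-fold.
Codon 3 AAA (Lys): third position 2-fold.
Codon 4 AUG (Met): third position 1-fold.
Codon 5 CCA (Pro): third position 4-fold.
Codon 6 CGG (Arg): third position 4-fold.
Codon 7 CCA (Pro): third position 4-fold.
Codon 8 CAA (Gln): third position 2-fold.
Codon 9 CUA (Leu): third position 4-fold.
Codon 10 CCA (Pro): third position 4-fold.
Four-fold degenerate third positions: 5.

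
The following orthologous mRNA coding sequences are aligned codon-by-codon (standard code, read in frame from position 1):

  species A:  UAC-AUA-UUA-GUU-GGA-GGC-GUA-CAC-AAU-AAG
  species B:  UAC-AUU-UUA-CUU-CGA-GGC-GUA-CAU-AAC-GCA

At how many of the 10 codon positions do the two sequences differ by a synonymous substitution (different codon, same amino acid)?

3

Codon 1: UAC Tyr / UAC Tyr — identical.
Codon 2: AUA Ile / AUU Ile — synonymous.
Codon 3: UUA Leu / UUA Leu — identical.
Codon 4: GUU Val / CUU Leu — nonsynonymous.
Codon 5: GGA Gly / CGA Arg — nonsynonymous.
Codon 6: GGC Gly / GGC Gly — identical.
Codon 7: GUA Val / GUA Val — identical.
Codon 8: CAC His / CAU His — synonymous.
Codon 9: AAU Asn / AAC Asn — synonymous.
Codon 10: AAG Lys / GCA Ala — nonsynonymous.
Synonymous differences: 3.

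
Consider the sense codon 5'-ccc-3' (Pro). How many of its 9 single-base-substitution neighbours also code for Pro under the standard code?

Position 1: none → 0 synonymous.
Position 2: none → 0 synonymous.
Position 3: CCU, CCA, CCG → 3 synonymous.
Total: 0 + 0 + 3 = 3.

3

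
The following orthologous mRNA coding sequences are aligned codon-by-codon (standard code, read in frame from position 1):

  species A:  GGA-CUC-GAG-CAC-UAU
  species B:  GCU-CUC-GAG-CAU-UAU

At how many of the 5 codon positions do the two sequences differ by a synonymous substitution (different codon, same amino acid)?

1

Codon 1: GGA Gly / GCU Ala — nonsynonymous.
Codon 2: CUC Leu / CUC Leu — identical.
Codon 3: GAG Glu / GAG Glu — identical.
Codon 4: CAC His / CAU His — synonymous.
Codon 5: UAU Tyr / UAU Tyr — identical.
Synonymous differences: 1.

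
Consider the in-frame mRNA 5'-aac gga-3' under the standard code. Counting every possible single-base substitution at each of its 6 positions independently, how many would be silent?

Codon 1 (AAC, Asn): 1 synonymous substitution.
Codon 2 (GGA, Gly): 3 synonymous substitutions.
Total: 1 + 3 = 4.

4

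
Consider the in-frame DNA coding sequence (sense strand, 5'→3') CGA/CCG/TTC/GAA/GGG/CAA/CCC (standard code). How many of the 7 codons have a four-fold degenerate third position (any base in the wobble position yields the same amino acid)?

4

Codon 1 CGA (Arg): third position 4-fold.
Codon 2 CCG (Pro): third position 4-fold.
Codon 3 TTC (Phe): third position 2-fold.
Codon 4 GAA (Glu): third position 2-fold.
Codon 5 GGG (Gly): third position 4-fold.
Codon 6 CAA (Gln): third position 2-fold.
Codon 7 CCC (Pro): third position 4-fold.
Four-fold degenerate third positions: 4.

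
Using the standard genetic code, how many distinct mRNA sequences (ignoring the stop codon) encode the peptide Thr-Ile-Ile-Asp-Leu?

Thr: 4 codons.
Ile: 3 codons.
Ile: 3 codons.
Asp: 2 codons.
Leu: 6 codons.
4 × 3 × 3 × 2 × 6 = 432.

432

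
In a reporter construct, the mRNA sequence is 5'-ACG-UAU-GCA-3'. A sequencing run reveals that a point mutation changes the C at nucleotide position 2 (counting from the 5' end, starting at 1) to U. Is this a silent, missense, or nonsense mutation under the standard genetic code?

Position 2 falls in codon 1: ACG → Thr.
After the substitution the codon is AUG → Met.
Thr ≠ Met, so this is a missense mutation.

missense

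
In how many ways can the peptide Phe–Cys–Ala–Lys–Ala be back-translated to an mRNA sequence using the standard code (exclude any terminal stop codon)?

128

Phe: 2 codons.
Cys: 2 codons.
Ala: 4 codons.
Lys: 2 codons.
Ala: 4 codons.
2 × 2 × 4 × 2 × 4 = 128.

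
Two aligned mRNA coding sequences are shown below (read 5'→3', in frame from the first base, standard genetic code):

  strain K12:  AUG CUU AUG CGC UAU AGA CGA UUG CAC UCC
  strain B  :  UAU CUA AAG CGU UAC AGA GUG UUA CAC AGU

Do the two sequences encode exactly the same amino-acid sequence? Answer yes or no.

no

Codon 1: AUG Met / UAU Tyr — nonsynonymous.
Codon 2: CUU Leu / CUA Leu — synonymous.
Codon 3: AUG Met / AAG Lys — nonsynonymous.
Codon 4: CGC Arg / CGU Arg — synonymous.
Codon 5: UAU Tyr / UAC Tyr — synonymous.
Codon 6: AGA Arg / AGA Arg — identical.
Codon 7: CGA Arg / GUG Val — nonsynonymous.
Codon 8: UUG Leu / UUA Leu — synonymous.
Codon 9: CAC His / CAC His — identical.
Codon 10: UCC Ser / AGU Ser — synonymous.
Nonsynonymous differences: 3 → different protein.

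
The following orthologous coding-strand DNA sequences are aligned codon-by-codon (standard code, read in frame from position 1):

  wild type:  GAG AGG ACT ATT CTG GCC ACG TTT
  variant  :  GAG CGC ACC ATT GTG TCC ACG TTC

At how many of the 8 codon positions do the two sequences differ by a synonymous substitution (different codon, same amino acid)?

Codon 1: GAG Glu / GAG Glu — identical.
Codon 2: AGG Arg / CGC Arg — synonymous.
Codon 3: ACT Thr / ACC Thr — synonymous.
Codon 4: ATT Ile / ATT Ile — identical.
Codon 5: CTG Leu / GTG Val — nonsynonymous.
Codon 6: GCC Ala / TCC Ser — nonsynonymous.
Codon 7: ACG Thr / ACG Thr — identical.
Codon 8: TTT Phe / TTC Phe — synonymous.
Synonymous differences: 3.

3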